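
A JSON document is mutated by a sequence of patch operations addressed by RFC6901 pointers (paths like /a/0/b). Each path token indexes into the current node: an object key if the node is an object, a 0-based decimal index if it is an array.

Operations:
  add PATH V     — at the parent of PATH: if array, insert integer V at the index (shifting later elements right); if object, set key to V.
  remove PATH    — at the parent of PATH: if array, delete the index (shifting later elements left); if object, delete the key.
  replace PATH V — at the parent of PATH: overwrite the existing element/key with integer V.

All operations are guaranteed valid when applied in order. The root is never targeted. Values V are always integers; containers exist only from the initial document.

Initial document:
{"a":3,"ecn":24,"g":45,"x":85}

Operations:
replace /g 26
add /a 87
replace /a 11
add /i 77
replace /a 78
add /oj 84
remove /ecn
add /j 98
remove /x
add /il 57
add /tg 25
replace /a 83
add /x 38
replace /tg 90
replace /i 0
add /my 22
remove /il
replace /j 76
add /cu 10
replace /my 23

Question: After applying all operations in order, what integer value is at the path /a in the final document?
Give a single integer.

After op 1 (replace /g 26): {"a":3,"ecn":24,"g":26,"x":85}
After op 2 (add /a 87): {"a":87,"ecn":24,"g":26,"x":85}
After op 3 (replace /a 11): {"a":11,"ecn":24,"g":26,"x":85}
After op 4 (add /i 77): {"a":11,"ecn":24,"g":26,"i":77,"x":85}
After op 5 (replace /a 78): {"a":78,"ecn":24,"g":26,"i":77,"x":85}
After op 6 (add /oj 84): {"a":78,"ecn":24,"g":26,"i":77,"oj":84,"x":85}
After op 7 (remove /ecn): {"a":78,"g":26,"i":77,"oj":84,"x":85}
After op 8 (add /j 98): {"a":78,"g":26,"i":77,"j":98,"oj":84,"x":85}
After op 9 (remove /x): {"a":78,"g":26,"i":77,"j":98,"oj":84}
After op 10 (add /il 57): {"a":78,"g":26,"i":77,"il":57,"j":98,"oj":84}
After op 11 (add /tg 25): {"a":78,"g":26,"i":77,"il":57,"j":98,"oj":84,"tg":25}
After op 12 (replace /a 83): {"a":83,"g":26,"i":77,"il":57,"j":98,"oj":84,"tg":25}
After op 13 (add /x 38): {"a":83,"g":26,"i":77,"il":57,"j":98,"oj":84,"tg":25,"x":38}
After op 14 (replace /tg 90): {"a":83,"g":26,"i":77,"il":57,"j":98,"oj":84,"tg":90,"x":38}
After op 15 (replace /i 0): {"a":83,"g":26,"i":0,"il":57,"j":98,"oj":84,"tg":90,"x":38}
After op 16 (add /my 22): {"a":83,"g":26,"i":0,"il":57,"j":98,"my":22,"oj":84,"tg":90,"x":38}
After op 17 (remove /il): {"a":83,"g":26,"i":0,"j":98,"my":22,"oj":84,"tg":90,"x":38}
After op 18 (replace /j 76): {"a":83,"g":26,"i":0,"j":76,"my":22,"oj":84,"tg":90,"x":38}
After op 19 (add /cu 10): {"a":83,"cu":10,"g":26,"i":0,"j":76,"my":22,"oj":84,"tg":90,"x":38}
After op 20 (replace /my 23): {"a":83,"cu":10,"g":26,"i":0,"j":76,"my":23,"oj":84,"tg":90,"x":38}
Value at /a: 83

Answer: 83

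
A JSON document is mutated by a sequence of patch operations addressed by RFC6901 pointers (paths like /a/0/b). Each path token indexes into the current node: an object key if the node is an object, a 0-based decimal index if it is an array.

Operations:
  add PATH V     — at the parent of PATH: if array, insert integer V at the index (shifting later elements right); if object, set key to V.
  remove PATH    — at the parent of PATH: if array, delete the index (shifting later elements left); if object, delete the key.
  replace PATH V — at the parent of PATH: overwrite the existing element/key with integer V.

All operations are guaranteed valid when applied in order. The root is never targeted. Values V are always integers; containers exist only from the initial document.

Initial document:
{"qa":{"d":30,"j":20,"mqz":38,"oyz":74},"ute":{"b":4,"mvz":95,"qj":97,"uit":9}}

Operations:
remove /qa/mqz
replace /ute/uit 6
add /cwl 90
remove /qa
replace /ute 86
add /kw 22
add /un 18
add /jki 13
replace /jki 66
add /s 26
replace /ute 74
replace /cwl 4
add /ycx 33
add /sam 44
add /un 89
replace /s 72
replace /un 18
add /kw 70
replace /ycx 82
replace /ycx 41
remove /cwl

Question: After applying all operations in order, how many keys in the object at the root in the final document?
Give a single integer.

Answer: 7

Derivation:
After op 1 (remove /qa/mqz): {"qa":{"d":30,"j":20,"oyz":74},"ute":{"b":4,"mvz":95,"qj":97,"uit":9}}
After op 2 (replace /ute/uit 6): {"qa":{"d":30,"j":20,"oyz":74},"ute":{"b":4,"mvz":95,"qj":97,"uit":6}}
After op 3 (add /cwl 90): {"cwl":90,"qa":{"d":30,"j":20,"oyz":74},"ute":{"b":4,"mvz":95,"qj":97,"uit":6}}
After op 4 (remove /qa): {"cwl":90,"ute":{"b":4,"mvz":95,"qj":97,"uit":6}}
After op 5 (replace /ute 86): {"cwl":90,"ute":86}
After op 6 (add /kw 22): {"cwl":90,"kw":22,"ute":86}
After op 7 (add /un 18): {"cwl":90,"kw":22,"un":18,"ute":86}
After op 8 (add /jki 13): {"cwl":90,"jki":13,"kw":22,"un":18,"ute":86}
After op 9 (replace /jki 66): {"cwl":90,"jki":66,"kw":22,"un":18,"ute":86}
After op 10 (add /s 26): {"cwl":90,"jki":66,"kw":22,"s":26,"un":18,"ute":86}
After op 11 (replace /ute 74): {"cwl":90,"jki":66,"kw":22,"s":26,"un":18,"ute":74}
After op 12 (replace /cwl 4): {"cwl":4,"jki":66,"kw":22,"s":26,"un":18,"ute":74}
After op 13 (add /ycx 33): {"cwl":4,"jki":66,"kw":22,"s":26,"un":18,"ute":74,"ycx":33}
After op 14 (add /sam 44): {"cwl":4,"jki":66,"kw":22,"s":26,"sam":44,"un":18,"ute":74,"ycx":33}
After op 15 (add /un 89): {"cwl":4,"jki":66,"kw":22,"s":26,"sam":44,"un":89,"ute":74,"ycx":33}
After op 16 (replace /s 72): {"cwl":4,"jki":66,"kw":22,"s":72,"sam":44,"un":89,"ute":74,"ycx":33}
After op 17 (replace /un 18): {"cwl":4,"jki":66,"kw":22,"s":72,"sam":44,"un":18,"ute":74,"ycx":33}
After op 18 (add /kw 70): {"cwl":4,"jki":66,"kw":70,"s":72,"sam":44,"un":18,"ute":74,"ycx":33}
After op 19 (replace /ycx 82): {"cwl":4,"jki":66,"kw":70,"s":72,"sam":44,"un":18,"ute":74,"ycx":82}
After op 20 (replace /ycx 41): {"cwl":4,"jki":66,"kw":70,"s":72,"sam":44,"un":18,"ute":74,"ycx":41}
After op 21 (remove /cwl): {"jki":66,"kw":70,"s":72,"sam":44,"un":18,"ute":74,"ycx":41}
Size at the root: 7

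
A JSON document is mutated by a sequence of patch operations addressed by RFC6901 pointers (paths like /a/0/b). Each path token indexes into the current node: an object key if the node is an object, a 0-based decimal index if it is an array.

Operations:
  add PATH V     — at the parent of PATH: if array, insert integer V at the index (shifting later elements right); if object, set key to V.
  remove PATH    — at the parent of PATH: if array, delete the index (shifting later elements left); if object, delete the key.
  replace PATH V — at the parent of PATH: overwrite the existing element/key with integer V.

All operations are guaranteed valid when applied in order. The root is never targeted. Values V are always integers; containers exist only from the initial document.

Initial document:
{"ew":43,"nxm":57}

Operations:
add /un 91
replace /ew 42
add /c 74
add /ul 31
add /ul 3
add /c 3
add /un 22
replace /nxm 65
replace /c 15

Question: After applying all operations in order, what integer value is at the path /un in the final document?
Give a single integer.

Answer: 22

Derivation:
After op 1 (add /un 91): {"ew":43,"nxm":57,"un":91}
After op 2 (replace /ew 42): {"ew":42,"nxm":57,"un":91}
After op 3 (add /c 74): {"c":74,"ew":42,"nxm":57,"un":91}
After op 4 (add /ul 31): {"c":74,"ew":42,"nxm":57,"ul":31,"un":91}
After op 5 (add /ul 3): {"c":74,"ew":42,"nxm":57,"ul":3,"un":91}
After op 6 (add /c 3): {"c":3,"ew":42,"nxm":57,"ul":3,"un":91}
After op 7 (add /un 22): {"c":3,"ew":42,"nxm":57,"ul":3,"un":22}
After op 8 (replace /nxm 65): {"c":3,"ew":42,"nxm":65,"ul":3,"un":22}
After op 9 (replace /c 15): {"c":15,"ew":42,"nxm":65,"ul":3,"un":22}
Value at /un: 22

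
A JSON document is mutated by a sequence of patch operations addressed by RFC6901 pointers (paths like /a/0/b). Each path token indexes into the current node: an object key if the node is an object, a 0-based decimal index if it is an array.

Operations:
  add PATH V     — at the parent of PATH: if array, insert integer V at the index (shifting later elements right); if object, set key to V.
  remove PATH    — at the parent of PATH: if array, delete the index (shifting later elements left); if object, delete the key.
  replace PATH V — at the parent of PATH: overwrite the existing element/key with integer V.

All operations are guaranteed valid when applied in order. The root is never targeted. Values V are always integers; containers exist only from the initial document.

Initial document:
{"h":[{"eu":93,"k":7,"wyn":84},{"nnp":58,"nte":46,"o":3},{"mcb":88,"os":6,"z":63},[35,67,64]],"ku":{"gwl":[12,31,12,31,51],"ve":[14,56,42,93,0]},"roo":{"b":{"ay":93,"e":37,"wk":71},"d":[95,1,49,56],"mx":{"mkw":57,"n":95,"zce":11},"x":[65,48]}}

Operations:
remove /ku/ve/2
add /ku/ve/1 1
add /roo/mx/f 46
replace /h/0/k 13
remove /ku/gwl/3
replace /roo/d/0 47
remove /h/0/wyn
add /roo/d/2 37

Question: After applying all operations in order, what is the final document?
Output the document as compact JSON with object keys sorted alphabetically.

After op 1 (remove /ku/ve/2): {"h":[{"eu":93,"k":7,"wyn":84},{"nnp":58,"nte":46,"o":3},{"mcb":88,"os":6,"z":63},[35,67,64]],"ku":{"gwl":[12,31,12,31,51],"ve":[14,56,93,0]},"roo":{"b":{"ay":93,"e":37,"wk":71},"d":[95,1,49,56],"mx":{"mkw":57,"n":95,"zce":11},"x":[65,48]}}
After op 2 (add /ku/ve/1 1): {"h":[{"eu":93,"k":7,"wyn":84},{"nnp":58,"nte":46,"o":3},{"mcb":88,"os":6,"z":63},[35,67,64]],"ku":{"gwl":[12,31,12,31,51],"ve":[14,1,56,93,0]},"roo":{"b":{"ay":93,"e":37,"wk":71},"d":[95,1,49,56],"mx":{"mkw":57,"n":95,"zce":11},"x":[65,48]}}
After op 3 (add /roo/mx/f 46): {"h":[{"eu":93,"k":7,"wyn":84},{"nnp":58,"nte":46,"o":3},{"mcb":88,"os":6,"z":63},[35,67,64]],"ku":{"gwl":[12,31,12,31,51],"ve":[14,1,56,93,0]},"roo":{"b":{"ay":93,"e":37,"wk":71},"d":[95,1,49,56],"mx":{"f":46,"mkw":57,"n":95,"zce":11},"x":[65,48]}}
After op 4 (replace /h/0/k 13): {"h":[{"eu":93,"k":13,"wyn":84},{"nnp":58,"nte":46,"o":3},{"mcb":88,"os":6,"z":63},[35,67,64]],"ku":{"gwl":[12,31,12,31,51],"ve":[14,1,56,93,0]},"roo":{"b":{"ay":93,"e":37,"wk":71},"d":[95,1,49,56],"mx":{"f":46,"mkw":57,"n":95,"zce":11},"x":[65,48]}}
After op 5 (remove /ku/gwl/3): {"h":[{"eu":93,"k":13,"wyn":84},{"nnp":58,"nte":46,"o":3},{"mcb":88,"os":6,"z":63},[35,67,64]],"ku":{"gwl":[12,31,12,51],"ve":[14,1,56,93,0]},"roo":{"b":{"ay":93,"e":37,"wk":71},"d":[95,1,49,56],"mx":{"f":46,"mkw":57,"n":95,"zce":11},"x":[65,48]}}
After op 6 (replace /roo/d/0 47): {"h":[{"eu":93,"k":13,"wyn":84},{"nnp":58,"nte":46,"o":3},{"mcb":88,"os":6,"z":63},[35,67,64]],"ku":{"gwl":[12,31,12,51],"ve":[14,1,56,93,0]},"roo":{"b":{"ay":93,"e":37,"wk":71},"d":[47,1,49,56],"mx":{"f":46,"mkw":57,"n":95,"zce":11},"x":[65,48]}}
After op 7 (remove /h/0/wyn): {"h":[{"eu":93,"k":13},{"nnp":58,"nte":46,"o":3},{"mcb":88,"os":6,"z":63},[35,67,64]],"ku":{"gwl":[12,31,12,51],"ve":[14,1,56,93,0]},"roo":{"b":{"ay":93,"e":37,"wk":71},"d":[47,1,49,56],"mx":{"f":46,"mkw":57,"n":95,"zce":11},"x":[65,48]}}
After op 8 (add /roo/d/2 37): {"h":[{"eu":93,"k":13},{"nnp":58,"nte":46,"o":3},{"mcb":88,"os":6,"z":63},[35,67,64]],"ku":{"gwl":[12,31,12,51],"ve":[14,1,56,93,0]},"roo":{"b":{"ay":93,"e":37,"wk":71},"d":[47,1,37,49,56],"mx":{"f":46,"mkw":57,"n":95,"zce":11},"x":[65,48]}}

Answer: {"h":[{"eu":93,"k":13},{"nnp":58,"nte":46,"o":3},{"mcb":88,"os":6,"z":63},[35,67,64]],"ku":{"gwl":[12,31,12,51],"ve":[14,1,56,93,0]},"roo":{"b":{"ay":93,"e":37,"wk":71},"d":[47,1,37,49,56],"mx":{"f":46,"mkw":57,"n":95,"zce":11},"x":[65,48]}}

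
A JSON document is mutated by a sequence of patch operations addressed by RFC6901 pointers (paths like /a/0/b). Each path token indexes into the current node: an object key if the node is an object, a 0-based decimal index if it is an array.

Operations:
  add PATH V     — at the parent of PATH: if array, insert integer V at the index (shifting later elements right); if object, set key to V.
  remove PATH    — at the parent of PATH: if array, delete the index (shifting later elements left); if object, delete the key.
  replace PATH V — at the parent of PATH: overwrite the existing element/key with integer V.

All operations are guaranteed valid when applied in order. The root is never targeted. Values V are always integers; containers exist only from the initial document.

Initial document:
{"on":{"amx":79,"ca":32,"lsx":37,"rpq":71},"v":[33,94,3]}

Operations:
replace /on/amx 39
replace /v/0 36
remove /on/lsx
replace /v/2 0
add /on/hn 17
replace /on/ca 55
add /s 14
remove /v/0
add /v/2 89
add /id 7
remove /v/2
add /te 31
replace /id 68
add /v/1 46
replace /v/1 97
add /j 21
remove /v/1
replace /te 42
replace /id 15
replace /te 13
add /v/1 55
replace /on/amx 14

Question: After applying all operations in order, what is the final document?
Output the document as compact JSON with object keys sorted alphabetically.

Answer: {"id":15,"j":21,"on":{"amx":14,"ca":55,"hn":17,"rpq":71},"s":14,"te":13,"v":[94,55,0]}

Derivation:
After op 1 (replace /on/amx 39): {"on":{"amx":39,"ca":32,"lsx":37,"rpq":71},"v":[33,94,3]}
After op 2 (replace /v/0 36): {"on":{"amx":39,"ca":32,"lsx":37,"rpq":71},"v":[36,94,3]}
After op 3 (remove /on/lsx): {"on":{"amx":39,"ca":32,"rpq":71},"v":[36,94,3]}
After op 4 (replace /v/2 0): {"on":{"amx":39,"ca":32,"rpq":71},"v":[36,94,0]}
After op 5 (add /on/hn 17): {"on":{"amx":39,"ca":32,"hn":17,"rpq":71},"v":[36,94,0]}
After op 6 (replace /on/ca 55): {"on":{"amx":39,"ca":55,"hn":17,"rpq":71},"v":[36,94,0]}
After op 7 (add /s 14): {"on":{"amx":39,"ca":55,"hn":17,"rpq":71},"s":14,"v":[36,94,0]}
After op 8 (remove /v/0): {"on":{"amx":39,"ca":55,"hn":17,"rpq":71},"s":14,"v":[94,0]}
After op 9 (add /v/2 89): {"on":{"amx":39,"ca":55,"hn":17,"rpq":71},"s":14,"v":[94,0,89]}
After op 10 (add /id 7): {"id":7,"on":{"amx":39,"ca":55,"hn":17,"rpq":71},"s":14,"v":[94,0,89]}
After op 11 (remove /v/2): {"id":7,"on":{"amx":39,"ca":55,"hn":17,"rpq":71},"s":14,"v":[94,0]}
After op 12 (add /te 31): {"id":7,"on":{"amx":39,"ca":55,"hn":17,"rpq":71},"s":14,"te":31,"v":[94,0]}
After op 13 (replace /id 68): {"id":68,"on":{"amx":39,"ca":55,"hn":17,"rpq":71},"s":14,"te":31,"v":[94,0]}
After op 14 (add /v/1 46): {"id":68,"on":{"amx":39,"ca":55,"hn":17,"rpq":71},"s":14,"te":31,"v":[94,46,0]}
After op 15 (replace /v/1 97): {"id":68,"on":{"amx":39,"ca":55,"hn":17,"rpq":71},"s":14,"te":31,"v":[94,97,0]}
After op 16 (add /j 21): {"id":68,"j":21,"on":{"amx":39,"ca":55,"hn":17,"rpq":71},"s":14,"te":31,"v":[94,97,0]}
After op 17 (remove /v/1): {"id":68,"j":21,"on":{"amx":39,"ca":55,"hn":17,"rpq":71},"s":14,"te":31,"v":[94,0]}
After op 18 (replace /te 42): {"id":68,"j":21,"on":{"amx":39,"ca":55,"hn":17,"rpq":71},"s":14,"te":42,"v":[94,0]}
After op 19 (replace /id 15): {"id":15,"j":21,"on":{"amx":39,"ca":55,"hn":17,"rpq":71},"s":14,"te":42,"v":[94,0]}
After op 20 (replace /te 13): {"id":15,"j":21,"on":{"amx":39,"ca":55,"hn":17,"rpq":71},"s":14,"te":13,"v":[94,0]}
After op 21 (add /v/1 55): {"id":15,"j":21,"on":{"amx":39,"ca":55,"hn":17,"rpq":71},"s":14,"te":13,"v":[94,55,0]}
After op 22 (replace /on/amx 14): {"id":15,"j":21,"on":{"amx":14,"ca":55,"hn":17,"rpq":71},"s":14,"te":13,"v":[94,55,0]}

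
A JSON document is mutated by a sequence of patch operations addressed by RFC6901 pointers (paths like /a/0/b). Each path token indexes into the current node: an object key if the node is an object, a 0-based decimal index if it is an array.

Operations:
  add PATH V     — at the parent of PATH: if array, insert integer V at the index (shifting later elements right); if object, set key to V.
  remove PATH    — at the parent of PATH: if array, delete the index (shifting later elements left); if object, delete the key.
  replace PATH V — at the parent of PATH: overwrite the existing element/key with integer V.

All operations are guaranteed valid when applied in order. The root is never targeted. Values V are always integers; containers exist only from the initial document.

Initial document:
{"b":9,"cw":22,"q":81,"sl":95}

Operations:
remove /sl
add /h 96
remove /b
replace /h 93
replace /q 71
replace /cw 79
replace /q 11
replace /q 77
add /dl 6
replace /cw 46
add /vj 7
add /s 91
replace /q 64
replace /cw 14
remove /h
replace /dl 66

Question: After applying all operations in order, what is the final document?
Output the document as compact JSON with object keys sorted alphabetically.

Answer: {"cw":14,"dl":66,"q":64,"s":91,"vj":7}

Derivation:
After op 1 (remove /sl): {"b":9,"cw":22,"q":81}
After op 2 (add /h 96): {"b":9,"cw":22,"h":96,"q":81}
After op 3 (remove /b): {"cw":22,"h":96,"q":81}
After op 4 (replace /h 93): {"cw":22,"h":93,"q":81}
After op 5 (replace /q 71): {"cw":22,"h":93,"q":71}
After op 6 (replace /cw 79): {"cw":79,"h":93,"q":71}
After op 7 (replace /q 11): {"cw":79,"h":93,"q":11}
After op 8 (replace /q 77): {"cw":79,"h":93,"q":77}
After op 9 (add /dl 6): {"cw":79,"dl":6,"h":93,"q":77}
After op 10 (replace /cw 46): {"cw":46,"dl":6,"h":93,"q":77}
After op 11 (add /vj 7): {"cw":46,"dl":6,"h":93,"q":77,"vj":7}
After op 12 (add /s 91): {"cw":46,"dl":6,"h":93,"q":77,"s":91,"vj":7}
After op 13 (replace /q 64): {"cw":46,"dl":6,"h":93,"q":64,"s":91,"vj":7}
After op 14 (replace /cw 14): {"cw":14,"dl":6,"h":93,"q":64,"s":91,"vj":7}
After op 15 (remove /h): {"cw":14,"dl":6,"q":64,"s":91,"vj":7}
After op 16 (replace /dl 66): {"cw":14,"dl":66,"q":64,"s":91,"vj":7}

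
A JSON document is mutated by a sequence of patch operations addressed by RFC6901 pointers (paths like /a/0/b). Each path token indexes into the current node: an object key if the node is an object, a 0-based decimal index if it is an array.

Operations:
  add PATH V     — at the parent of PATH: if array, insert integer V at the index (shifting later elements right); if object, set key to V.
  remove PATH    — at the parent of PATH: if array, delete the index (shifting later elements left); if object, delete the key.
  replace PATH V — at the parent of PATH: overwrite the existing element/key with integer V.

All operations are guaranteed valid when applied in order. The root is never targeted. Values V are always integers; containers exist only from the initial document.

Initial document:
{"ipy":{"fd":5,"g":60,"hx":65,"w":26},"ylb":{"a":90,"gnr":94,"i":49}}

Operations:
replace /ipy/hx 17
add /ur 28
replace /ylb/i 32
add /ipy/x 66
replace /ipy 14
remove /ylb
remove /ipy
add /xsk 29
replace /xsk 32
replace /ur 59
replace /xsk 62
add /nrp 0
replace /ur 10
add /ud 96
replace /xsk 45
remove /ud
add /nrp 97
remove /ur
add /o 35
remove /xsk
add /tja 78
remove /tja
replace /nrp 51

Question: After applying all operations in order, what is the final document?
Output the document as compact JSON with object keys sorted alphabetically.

After op 1 (replace /ipy/hx 17): {"ipy":{"fd":5,"g":60,"hx":17,"w":26},"ylb":{"a":90,"gnr":94,"i":49}}
After op 2 (add /ur 28): {"ipy":{"fd":5,"g":60,"hx":17,"w":26},"ur":28,"ylb":{"a":90,"gnr":94,"i":49}}
After op 3 (replace /ylb/i 32): {"ipy":{"fd":5,"g":60,"hx":17,"w":26},"ur":28,"ylb":{"a":90,"gnr":94,"i":32}}
After op 4 (add /ipy/x 66): {"ipy":{"fd":5,"g":60,"hx":17,"w":26,"x":66},"ur":28,"ylb":{"a":90,"gnr":94,"i":32}}
After op 5 (replace /ipy 14): {"ipy":14,"ur":28,"ylb":{"a":90,"gnr":94,"i":32}}
After op 6 (remove /ylb): {"ipy":14,"ur":28}
After op 7 (remove /ipy): {"ur":28}
After op 8 (add /xsk 29): {"ur":28,"xsk":29}
After op 9 (replace /xsk 32): {"ur":28,"xsk":32}
After op 10 (replace /ur 59): {"ur":59,"xsk":32}
After op 11 (replace /xsk 62): {"ur":59,"xsk":62}
After op 12 (add /nrp 0): {"nrp":0,"ur":59,"xsk":62}
After op 13 (replace /ur 10): {"nrp":0,"ur":10,"xsk":62}
After op 14 (add /ud 96): {"nrp":0,"ud":96,"ur":10,"xsk":62}
After op 15 (replace /xsk 45): {"nrp":0,"ud":96,"ur":10,"xsk":45}
After op 16 (remove /ud): {"nrp":0,"ur":10,"xsk":45}
After op 17 (add /nrp 97): {"nrp":97,"ur":10,"xsk":45}
After op 18 (remove /ur): {"nrp":97,"xsk":45}
After op 19 (add /o 35): {"nrp":97,"o":35,"xsk":45}
After op 20 (remove /xsk): {"nrp":97,"o":35}
After op 21 (add /tja 78): {"nrp":97,"o":35,"tja":78}
After op 22 (remove /tja): {"nrp":97,"o":35}
After op 23 (replace /nrp 51): {"nrp":51,"o":35}

Answer: {"nrp":51,"o":35}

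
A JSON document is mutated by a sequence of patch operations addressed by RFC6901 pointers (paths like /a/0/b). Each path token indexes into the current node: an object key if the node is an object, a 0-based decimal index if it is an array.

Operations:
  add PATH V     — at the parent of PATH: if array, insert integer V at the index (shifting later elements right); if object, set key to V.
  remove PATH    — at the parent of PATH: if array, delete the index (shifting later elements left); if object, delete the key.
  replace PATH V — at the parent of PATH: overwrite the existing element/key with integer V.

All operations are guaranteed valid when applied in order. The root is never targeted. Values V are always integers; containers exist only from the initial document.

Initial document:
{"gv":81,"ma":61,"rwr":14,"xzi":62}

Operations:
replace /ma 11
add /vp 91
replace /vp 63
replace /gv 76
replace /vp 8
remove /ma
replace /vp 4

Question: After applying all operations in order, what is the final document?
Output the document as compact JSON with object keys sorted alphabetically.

After op 1 (replace /ma 11): {"gv":81,"ma":11,"rwr":14,"xzi":62}
After op 2 (add /vp 91): {"gv":81,"ma":11,"rwr":14,"vp":91,"xzi":62}
After op 3 (replace /vp 63): {"gv":81,"ma":11,"rwr":14,"vp":63,"xzi":62}
After op 4 (replace /gv 76): {"gv":76,"ma":11,"rwr":14,"vp":63,"xzi":62}
After op 5 (replace /vp 8): {"gv":76,"ma":11,"rwr":14,"vp":8,"xzi":62}
After op 6 (remove /ma): {"gv":76,"rwr":14,"vp":8,"xzi":62}
After op 7 (replace /vp 4): {"gv":76,"rwr":14,"vp":4,"xzi":62}

Answer: {"gv":76,"rwr":14,"vp":4,"xzi":62}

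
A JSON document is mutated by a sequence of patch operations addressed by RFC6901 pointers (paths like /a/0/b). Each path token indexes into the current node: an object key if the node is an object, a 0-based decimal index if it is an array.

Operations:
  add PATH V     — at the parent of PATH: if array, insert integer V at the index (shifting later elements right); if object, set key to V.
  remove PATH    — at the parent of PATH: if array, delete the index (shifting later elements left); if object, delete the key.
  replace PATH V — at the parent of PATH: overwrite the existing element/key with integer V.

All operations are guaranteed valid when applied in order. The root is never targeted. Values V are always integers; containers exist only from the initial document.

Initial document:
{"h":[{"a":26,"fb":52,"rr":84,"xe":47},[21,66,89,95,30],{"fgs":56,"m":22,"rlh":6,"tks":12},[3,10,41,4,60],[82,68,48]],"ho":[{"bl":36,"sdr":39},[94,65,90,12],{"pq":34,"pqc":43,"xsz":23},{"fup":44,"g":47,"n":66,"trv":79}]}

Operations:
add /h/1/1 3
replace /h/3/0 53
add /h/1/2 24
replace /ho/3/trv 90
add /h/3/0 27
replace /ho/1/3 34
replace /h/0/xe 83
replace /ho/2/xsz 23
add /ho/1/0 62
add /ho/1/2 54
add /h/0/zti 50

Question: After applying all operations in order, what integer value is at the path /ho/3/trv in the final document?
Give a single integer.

Answer: 90

Derivation:
After op 1 (add /h/1/1 3): {"h":[{"a":26,"fb":52,"rr":84,"xe":47},[21,3,66,89,95,30],{"fgs":56,"m":22,"rlh":6,"tks":12},[3,10,41,4,60],[82,68,48]],"ho":[{"bl":36,"sdr":39},[94,65,90,12],{"pq":34,"pqc":43,"xsz":23},{"fup":44,"g":47,"n":66,"trv":79}]}
After op 2 (replace /h/3/0 53): {"h":[{"a":26,"fb":52,"rr":84,"xe":47},[21,3,66,89,95,30],{"fgs":56,"m":22,"rlh":6,"tks":12},[53,10,41,4,60],[82,68,48]],"ho":[{"bl":36,"sdr":39},[94,65,90,12],{"pq":34,"pqc":43,"xsz":23},{"fup":44,"g":47,"n":66,"trv":79}]}
After op 3 (add /h/1/2 24): {"h":[{"a":26,"fb":52,"rr":84,"xe":47},[21,3,24,66,89,95,30],{"fgs":56,"m":22,"rlh":6,"tks":12},[53,10,41,4,60],[82,68,48]],"ho":[{"bl":36,"sdr":39},[94,65,90,12],{"pq":34,"pqc":43,"xsz":23},{"fup":44,"g":47,"n":66,"trv":79}]}
After op 4 (replace /ho/3/trv 90): {"h":[{"a":26,"fb":52,"rr":84,"xe":47},[21,3,24,66,89,95,30],{"fgs":56,"m":22,"rlh":6,"tks":12},[53,10,41,4,60],[82,68,48]],"ho":[{"bl":36,"sdr":39},[94,65,90,12],{"pq":34,"pqc":43,"xsz":23},{"fup":44,"g":47,"n":66,"trv":90}]}
After op 5 (add /h/3/0 27): {"h":[{"a":26,"fb":52,"rr":84,"xe":47},[21,3,24,66,89,95,30],{"fgs":56,"m":22,"rlh":6,"tks":12},[27,53,10,41,4,60],[82,68,48]],"ho":[{"bl":36,"sdr":39},[94,65,90,12],{"pq":34,"pqc":43,"xsz":23},{"fup":44,"g":47,"n":66,"trv":90}]}
After op 6 (replace /ho/1/3 34): {"h":[{"a":26,"fb":52,"rr":84,"xe":47},[21,3,24,66,89,95,30],{"fgs":56,"m":22,"rlh":6,"tks":12},[27,53,10,41,4,60],[82,68,48]],"ho":[{"bl":36,"sdr":39},[94,65,90,34],{"pq":34,"pqc":43,"xsz":23},{"fup":44,"g":47,"n":66,"trv":90}]}
After op 7 (replace /h/0/xe 83): {"h":[{"a":26,"fb":52,"rr":84,"xe":83},[21,3,24,66,89,95,30],{"fgs":56,"m":22,"rlh":6,"tks":12},[27,53,10,41,4,60],[82,68,48]],"ho":[{"bl":36,"sdr":39},[94,65,90,34],{"pq":34,"pqc":43,"xsz":23},{"fup":44,"g":47,"n":66,"trv":90}]}
After op 8 (replace /ho/2/xsz 23): {"h":[{"a":26,"fb":52,"rr":84,"xe":83},[21,3,24,66,89,95,30],{"fgs":56,"m":22,"rlh":6,"tks":12},[27,53,10,41,4,60],[82,68,48]],"ho":[{"bl":36,"sdr":39},[94,65,90,34],{"pq":34,"pqc":43,"xsz":23},{"fup":44,"g":47,"n":66,"trv":90}]}
After op 9 (add /ho/1/0 62): {"h":[{"a":26,"fb":52,"rr":84,"xe":83},[21,3,24,66,89,95,30],{"fgs":56,"m":22,"rlh":6,"tks":12},[27,53,10,41,4,60],[82,68,48]],"ho":[{"bl":36,"sdr":39},[62,94,65,90,34],{"pq":34,"pqc":43,"xsz":23},{"fup":44,"g":47,"n":66,"trv":90}]}
After op 10 (add /ho/1/2 54): {"h":[{"a":26,"fb":52,"rr":84,"xe":83},[21,3,24,66,89,95,30],{"fgs":56,"m":22,"rlh":6,"tks":12},[27,53,10,41,4,60],[82,68,48]],"ho":[{"bl":36,"sdr":39},[62,94,54,65,90,34],{"pq":34,"pqc":43,"xsz":23},{"fup":44,"g":47,"n":66,"trv":90}]}
After op 11 (add /h/0/zti 50): {"h":[{"a":26,"fb":52,"rr":84,"xe":83,"zti":50},[21,3,24,66,89,95,30],{"fgs":56,"m":22,"rlh":6,"tks":12},[27,53,10,41,4,60],[82,68,48]],"ho":[{"bl":36,"sdr":39},[62,94,54,65,90,34],{"pq":34,"pqc":43,"xsz":23},{"fup":44,"g":47,"n":66,"trv":90}]}
Value at /ho/3/trv: 90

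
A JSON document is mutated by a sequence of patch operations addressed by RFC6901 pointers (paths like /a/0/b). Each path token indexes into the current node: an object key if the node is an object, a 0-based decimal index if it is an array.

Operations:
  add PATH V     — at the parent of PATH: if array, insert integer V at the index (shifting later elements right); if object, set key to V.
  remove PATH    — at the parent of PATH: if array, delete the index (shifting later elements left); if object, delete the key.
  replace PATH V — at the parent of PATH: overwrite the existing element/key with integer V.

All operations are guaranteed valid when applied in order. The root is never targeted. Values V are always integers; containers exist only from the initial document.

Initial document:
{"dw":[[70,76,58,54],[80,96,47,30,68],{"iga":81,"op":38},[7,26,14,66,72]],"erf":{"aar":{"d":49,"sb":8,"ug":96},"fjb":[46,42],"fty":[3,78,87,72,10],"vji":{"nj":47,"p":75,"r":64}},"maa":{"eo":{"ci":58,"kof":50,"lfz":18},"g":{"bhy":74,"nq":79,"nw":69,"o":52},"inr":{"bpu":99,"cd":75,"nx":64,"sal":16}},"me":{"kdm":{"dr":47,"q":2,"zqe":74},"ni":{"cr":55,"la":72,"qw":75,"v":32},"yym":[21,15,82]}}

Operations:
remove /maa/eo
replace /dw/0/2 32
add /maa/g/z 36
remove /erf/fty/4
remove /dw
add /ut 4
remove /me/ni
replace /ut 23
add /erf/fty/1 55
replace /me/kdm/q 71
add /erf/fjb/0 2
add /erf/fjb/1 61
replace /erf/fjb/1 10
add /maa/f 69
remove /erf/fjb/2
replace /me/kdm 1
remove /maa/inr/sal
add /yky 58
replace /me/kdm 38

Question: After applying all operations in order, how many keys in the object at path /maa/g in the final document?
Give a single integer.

Answer: 5

Derivation:
After op 1 (remove /maa/eo): {"dw":[[70,76,58,54],[80,96,47,30,68],{"iga":81,"op":38},[7,26,14,66,72]],"erf":{"aar":{"d":49,"sb":8,"ug":96},"fjb":[46,42],"fty":[3,78,87,72,10],"vji":{"nj":47,"p":75,"r":64}},"maa":{"g":{"bhy":74,"nq":79,"nw":69,"o":52},"inr":{"bpu":99,"cd":75,"nx":64,"sal":16}},"me":{"kdm":{"dr":47,"q":2,"zqe":74},"ni":{"cr":55,"la":72,"qw":75,"v":32},"yym":[21,15,82]}}
After op 2 (replace /dw/0/2 32): {"dw":[[70,76,32,54],[80,96,47,30,68],{"iga":81,"op":38},[7,26,14,66,72]],"erf":{"aar":{"d":49,"sb":8,"ug":96},"fjb":[46,42],"fty":[3,78,87,72,10],"vji":{"nj":47,"p":75,"r":64}},"maa":{"g":{"bhy":74,"nq":79,"nw":69,"o":52},"inr":{"bpu":99,"cd":75,"nx":64,"sal":16}},"me":{"kdm":{"dr":47,"q":2,"zqe":74},"ni":{"cr":55,"la":72,"qw":75,"v":32},"yym":[21,15,82]}}
After op 3 (add /maa/g/z 36): {"dw":[[70,76,32,54],[80,96,47,30,68],{"iga":81,"op":38},[7,26,14,66,72]],"erf":{"aar":{"d":49,"sb":8,"ug":96},"fjb":[46,42],"fty":[3,78,87,72,10],"vji":{"nj":47,"p":75,"r":64}},"maa":{"g":{"bhy":74,"nq":79,"nw":69,"o":52,"z":36},"inr":{"bpu":99,"cd":75,"nx":64,"sal":16}},"me":{"kdm":{"dr":47,"q":2,"zqe":74},"ni":{"cr":55,"la":72,"qw":75,"v":32},"yym":[21,15,82]}}
After op 4 (remove /erf/fty/4): {"dw":[[70,76,32,54],[80,96,47,30,68],{"iga":81,"op":38},[7,26,14,66,72]],"erf":{"aar":{"d":49,"sb":8,"ug":96},"fjb":[46,42],"fty":[3,78,87,72],"vji":{"nj":47,"p":75,"r":64}},"maa":{"g":{"bhy":74,"nq":79,"nw":69,"o":52,"z":36},"inr":{"bpu":99,"cd":75,"nx":64,"sal":16}},"me":{"kdm":{"dr":47,"q":2,"zqe":74},"ni":{"cr":55,"la":72,"qw":75,"v":32},"yym":[21,15,82]}}
After op 5 (remove /dw): {"erf":{"aar":{"d":49,"sb":8,"ug":96},"fjb":[46,42],"fty":[3,78,87,72],"vji":{"nj":47,"p":75,"r":64}},"maa":{"g":{"bhy":74,"nq":79,"nw":69,"o":52,"z":36},"inr":{"bpu":99,"cd":75,"nx":64,"sal":16}},"me":{"kdm":{"dr":47,"q":2,"zqe":74},"ni":{"cr":55,"la":72,"qw":75,"v":32},"yym":[21,15,82]}}
After op 6 (add /ut 4): {"erf":{"aar":{"d":49,"sb":8,"ug":96},"fjb":[46,42],"fty":[3,78,87,72],"vji":{"nj":47,"p":75,"r":64}},"maa":{"g":{"bhy":74,"nq":79,"nw":69,"o":52,"z":36},"inr":{"bpu":99,"cd":75,"nx":64,"sal":16}},"me":{"kdm":{"dr":47,"q":2,"zqe":74},"ni":{"cr":55,"la":72,"qw":75,"v":32},"yym":[21,15,82]},"ut":4}
After op 7 (remove /me/ni): {"erf":{"aar":{"d":49,"sb":8,"ug":96},"fjb":[46,42],"fty":[3,78,87,72],"vji":{"nj":47,"p":75,"r":64}},"maa":{"g":{"bhy":74,"nq":79,"nw":69,"o":52,"z":36},"inr":{"bpu":99,"cd":75,"nx":64,"sal":16}},"me":{"kdm":{"dr":47,"q":2,"zqe":74},"yym":[21,15,82]},"ut":4}
After op 8 (replace /ut 23): {"erf":{"aar":{"d":49,"sb":8,"ug":96},"fjb":[46,42],"fty":[3,78,87,72],"vji":{"nj":47,"p":75,"r":64}},"maa":{"g":{"bhy":74,"nq":79,"nw":69,"o":52,"z":36},"inr":{"bpu":99,"cd":75,"nx":64,"sal":16}},"me":{"kdm":{"dr":47,"q":2,"zqe":74},"yym":[21,15,82]},"ut":23}
After op 9 (add /erf/fty/1 55): {"erf":{"aar":{"d":49,"sb":8,"ug":96},"fjb":[46,42],"fty":[3,55,78,87,72],"vji":{"nj":47,"p":75,"r":64}},"maa":{"g":{"bhy":74,"nq":79,"nw":69,"o":52,"z":36},"inr":{"bpu":99,"cd":75,"nx":64,"sal":16}},"me":{"kdm":{"dr":47,"q":2,"zqe":74},"yym":[21,15,82]},"ut":23}
After op 10 (replace /me/kdm/q 71): {"erf":{"aar":{"d":49,"sb":8,"ug":96},"fjb":[46,42],"fty":[3,55,78,87,72],"vji":{"nj":47,"p":75,"r":64}},"maa":{"g":{"bhy":74,"nq":79,"nw":69,"o":52,"z":36},"inr":{"bpu":99,"cd":75,"nx":64,"sal":16}},"me":{"kdm":{"dr":47,"q":71,"zqe":74},"yym":[21,15,82]},"ut":23}
After op 11 (add /erf/fjb/0 2): {"erf":{"aar":{"d":49,"sb":8,"ug":96},"fjb":[2,46,42],"fty":[3,55,78,87,72],"vji":{"nj":47,"p":75,"r":64}},"maa":{"g":{"bhy":74,"nq":79,"nw":69,"o":52,"z":36},"inr":{"bpu":99,"cd":75,"nx":64,"sal":16}},"me":{"kdm":{"dr":47,"q":71,"zqe":74},"yym":[21,15,82]},"ut":23}
After op 12 (add /erf/fjb/1 61): {"erf":{"aar":{"d":49,"sb":8,"ug":96},"fjb":[2,61,46,42],"fty":[3,55,78,87,72],"vji":{"nj":47,"p":75,"r":64}},"maa":{"g":{"bhy":74,"nq":79,"nw":69,"o":52,"z":36},"inr":{"bpu":99,"cd":75,"nx":64,"sal":16}},"me":{"kdm":{"dr":47,"q":71,"zqe":74},"yym":[21,15,82]},"ut":23}
After op 13 (replace /erf/fjb/1 10): {"erf":{"aar":{"d":49,"sb":8,"ug":96},"fjb":[2,10,46,42],"fty":[3,55,78,87,72],"vji":{"nj":47,"p":75,"r":64}},"maa":{"g":{"bhy":74,"nq":79,"nw":69,"o":52,"z":36},"inr":{"bpu":99,"cd":75,"nx":64,"sal":16}},"me":{"kdm":{"dr":47,"q":71,"zqe":74},"yym":[21,15,82]},"ut":23}
After op 14 (add /maa/f 69): {"erf":{"aar":{"d":49,"sb":8,"ug":96},"fjb":[2,10,46,42],"fty":[3,55,78,87,72],"vji":{"nj":47,"p":75,"r":64}},"maa":{"f":69,"g":{"bhy":74,"nq":79,"nw":69,"o":52,"z":36},"inr":{"bpu":99,"cd":75,"nx":64,"sal":16}},"me":{"kdm":{"dr":47,"q":71,"zqe":74},"yym":[21,15,82]},"ut":23}
After op 15 (remove /erf/fjb/2): {"erf":{"aar":{"d":49,"sb":8,"ug":96},"fjb":[2,10,42],"fty":[3,55,78,87,72],"vji":{"nj":47,"p":75,"r":64}},"maa":{"f":69,"g":{"bhy":74,"nq":79,"nw":69,"o":52,"z":36},"inr":{"bpu":99,"cd":75,"nx":64,"sal":16}},"me":{"kdm":{"dr":47,"q":71,"zqe":74},"yym":[21,15,82]},"ut":23}
After op 16 (replace /me/kdm 1): {"erf":{"aar":{"d":49,"sb":8,"ug":96},"fjb":[2,10,42],"fty":[3,55,78,87,72],"vji":{"nj":47,"p":75,"r":64}},"maa":{"f":69,"g":{"bhy":74,"nq":79,"nw":69,"o":52,"z":36},"inr":{"bpu":99,"cd":75,"nx":64,"sal":16}},"me":{"kdm":1,"yym":[21,15,82]},"ut":23}
After op 17 (remove /maa/inr/sal): {"erf":{"aar":{"d":49,"sb":8,"ug":96},"fjb":[2,10,42],"fty":[3,55,78,87,72],"vji":{"nj":47,"p":75,"r":64}},"maa":{"f":69,"g":{"bhy":74,"nq":79,"nw":69,"o":52,"z":36},"inr":{"bpu":99,"cd":75,"nx":64}},"me":{"kdm":1,"yym":[21,15,82]},"ut":23}
After op 18 (add /yky 58): {"erf":{"aar":{"d":49,"sb":8,"ug":96},"fjb":[2,10,42],"fty":[3,55,78,87,72],"vji":{"nj":47,"p":75,"r":64}},"maa":{"f":69,"g":{"bhy":74,"nq":79,"nw":69,"o":52,"z":36},"inr":{"bpu":99,"cd":75,"nx":64}},"me":{"kdm":1,"yym":[21,15,82]},"ut":23,"yky":58}
After op 19 (replace /me/kdm 38): {"erf":{"aar":{"d":49,"sb":8,"ug":96},"fjb":[2,10,42],"fty":[3,55,78,87,72],"vji":{"nj":47,"p":75,"r":64}},"maa":{"f":69,"g":{"bhy":74,"nq":79,"nw":69,"o":52,"z":36},"inr":{"bpu":99,"cd":75,"nx":64}},"me":{"kdm":38,"yym":[21,15,82]},"ut":23,"yky":58}
Size at path /maa/g: 5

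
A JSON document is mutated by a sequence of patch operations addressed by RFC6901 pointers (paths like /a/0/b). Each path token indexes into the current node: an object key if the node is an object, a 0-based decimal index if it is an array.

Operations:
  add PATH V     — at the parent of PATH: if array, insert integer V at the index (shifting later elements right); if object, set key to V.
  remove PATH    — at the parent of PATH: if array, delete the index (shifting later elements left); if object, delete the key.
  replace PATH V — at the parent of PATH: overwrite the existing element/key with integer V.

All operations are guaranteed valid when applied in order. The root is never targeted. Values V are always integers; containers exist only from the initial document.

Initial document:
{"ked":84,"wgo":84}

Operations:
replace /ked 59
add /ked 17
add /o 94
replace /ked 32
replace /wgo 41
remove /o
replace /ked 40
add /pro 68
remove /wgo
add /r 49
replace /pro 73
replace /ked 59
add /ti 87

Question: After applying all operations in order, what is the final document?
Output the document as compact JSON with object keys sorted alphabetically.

Answer: {"ked":59,"pro":73,"r":49,"ti":87}

Derivation:
After op 1 (replace /ked 59): {"ked":59,"wgo":84}
After op 2 (add /ked 17): {"ked":17,"wgo":84}
After op 3 (add /o 94): {"ked":17,"o":94,"wgo":84}
After op 4 (replace /ked 32): {"ked":32,"o":94,"wgo":84}
After op 5 (replace /wgo 41): {"ked":32,"o":94,"wgo":41}
After op 6 (remove /o): {"ked":32,"wgo":41}
After op 7 (replace /ked 40): {"ked":40,"wgo":41}
After op 8 (add /pro 68): {"ked":40,"pro":68,"wgo":41}
After op 9 (remove /wgo): {"ked":40,"pro":68}
After op 10 (add /r 49): {"ked":40,"pro":68,"r":49}
After op 11 (replace /pro 73): {"ked":40,"pro":73,"r":49}
After op 12 (replace /ked 59): {"ked":59,"pro":73,"r":49}
After op 13 (add /ti 87): {"ked":59,"pro":73,"r":49,"ti":87}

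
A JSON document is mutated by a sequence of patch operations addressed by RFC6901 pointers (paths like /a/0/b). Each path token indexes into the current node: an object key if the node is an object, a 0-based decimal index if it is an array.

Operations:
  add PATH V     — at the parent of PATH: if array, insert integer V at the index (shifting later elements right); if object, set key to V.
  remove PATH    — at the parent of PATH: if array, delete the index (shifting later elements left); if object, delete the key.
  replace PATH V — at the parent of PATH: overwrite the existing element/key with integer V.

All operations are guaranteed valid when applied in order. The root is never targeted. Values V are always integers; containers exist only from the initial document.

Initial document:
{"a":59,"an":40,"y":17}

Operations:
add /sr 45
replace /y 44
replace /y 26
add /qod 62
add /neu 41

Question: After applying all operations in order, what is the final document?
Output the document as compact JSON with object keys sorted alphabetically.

After op 1 (add /sr 45): {"a":59,"an":40,"sr":45,"y":17}
After op 2 (replace /y 44): {"a":59,"an":40,"sr":45,"y":44}
After op 3 (replace /y 26): {"a":59,"an":40,"sr":45,"y":26}
After op 4 (add /qod 62): {"a":59,"an":40,"qod":62,"sr":45,"y":26}
After op 5 (add /neu 41): {"a":59,"an":40,"neu":41,"qod":62,"sr":45,"y":26}

Answer: {"a":59,"an":40,"neu":41,"qod":62,"sr":45,"y":26}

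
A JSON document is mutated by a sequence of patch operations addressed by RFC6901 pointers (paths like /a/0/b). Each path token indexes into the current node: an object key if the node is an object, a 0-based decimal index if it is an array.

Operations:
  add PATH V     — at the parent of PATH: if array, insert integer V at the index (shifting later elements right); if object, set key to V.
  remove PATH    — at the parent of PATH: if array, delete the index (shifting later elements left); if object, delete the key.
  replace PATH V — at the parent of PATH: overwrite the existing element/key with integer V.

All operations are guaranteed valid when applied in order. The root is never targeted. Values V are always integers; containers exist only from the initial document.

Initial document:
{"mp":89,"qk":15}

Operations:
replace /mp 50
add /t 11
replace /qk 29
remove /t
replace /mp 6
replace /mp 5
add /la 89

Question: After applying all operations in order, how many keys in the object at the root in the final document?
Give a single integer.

After op 1 (replace /mp 50): {"mp":50,"qk":15}
After op 2 (add /t 11): {"mp":50,"qk":15,"t":11}
After op 3 (replace /qk 29): {"mp":50,"qk":29,"t":11}
After op 4 (remove /t): {"mp":50,"qk":29}
After op 5 (replace /mp 6): {"mp":6,"qk":29}
After op 6 (replace /mp 5): {"mp":5,"qk":29}
After op 7 (add /la 89): {"la":89,"mp":5,"qk":29}
Size at the root: 3

Answer: 3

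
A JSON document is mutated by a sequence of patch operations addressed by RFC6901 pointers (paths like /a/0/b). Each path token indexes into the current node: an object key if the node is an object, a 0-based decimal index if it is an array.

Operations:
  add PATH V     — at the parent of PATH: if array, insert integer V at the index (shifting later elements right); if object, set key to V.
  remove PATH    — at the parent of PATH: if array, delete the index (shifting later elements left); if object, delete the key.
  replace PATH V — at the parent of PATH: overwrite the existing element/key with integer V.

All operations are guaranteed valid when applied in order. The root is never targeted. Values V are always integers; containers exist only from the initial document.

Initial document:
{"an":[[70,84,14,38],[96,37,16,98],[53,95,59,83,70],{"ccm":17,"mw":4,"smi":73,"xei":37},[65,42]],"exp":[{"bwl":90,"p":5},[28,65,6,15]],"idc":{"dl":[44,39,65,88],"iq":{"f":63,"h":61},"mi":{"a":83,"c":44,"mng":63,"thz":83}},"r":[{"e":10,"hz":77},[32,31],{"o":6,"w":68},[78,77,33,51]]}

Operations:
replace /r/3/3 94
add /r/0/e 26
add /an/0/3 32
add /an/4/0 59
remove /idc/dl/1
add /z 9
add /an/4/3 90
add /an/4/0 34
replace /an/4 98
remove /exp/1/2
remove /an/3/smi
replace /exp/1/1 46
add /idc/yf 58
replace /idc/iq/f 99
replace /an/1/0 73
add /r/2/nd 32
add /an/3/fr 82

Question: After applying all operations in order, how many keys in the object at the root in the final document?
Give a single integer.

After op 1 (replace /r/3/3 94): {"an":[[70,84,14,38],[96,37,16,98],[53,95,59,83,70],{"ccm":17,"mw":4,"smi":73,"xei":37},[65,42]],"exp":[{"bwl":90,"p":5},[28,65,6,15]],"idc":{"dl":[44,39,65,88],"iq":{"f":63,"h":61},"mi":{"a":83,"c":44,"mng":63,"thz":83}},"r":[{"e":10,"hz":77},[32,31],{"o":6,"w":68},[78,77,33,94]]}
After op 2 (add /r/0/e 26): {"an":[[70,84,14,38],[96,37,16,98],[53,95,59,83,70],{"ccm":17,"mw":4,"smi":73,"xei":37},[65,42]],"exp":[{"bwl":90,"p":5},[28,65,6,15]],"idc":{"dl":[44,39,65,88],"iq":{"f":63,"h":61},"mi":{"a":83,"c":44,"mng":63,"thz":83}},"r":[{"e":26,"hz":77},[32,31],{"o":6,"w":68},[78,77,33,94]]}
After op 3 (add /an/0/3 32): {"an":[[70,84,14,32,38],[96,37,16,98],[53,95,59,83,70],{"ccm":17,"mw":4,"smi":73,"xei":37},[65,42]],"exp":[{"bwl":90,"p":5},[28,65,6,15]],"idc":{"dl":[44,39,65,88],"iq":{"f":63,"h":61},"mi":{"a":83,"c":44,"mng":63,"thz":83}},"r":[{"e":26,"hz":77},[32,31],{"o":6,"w":68},[78,77,33,94]]}
After op 4 (add /an/4/0 59): {"an":[[70,84,14,32,38],[96,37,16,98],[53,95,59,83,70],{"ccm":17,"mw":4,"smi":73,"xei":37},[59,65,42]],"exp":[{"bwl":90,"p":5},[28,65,6,15]],"idc":{"dl":[44,39,65,88],"iq":{"f":63,"h":61},"mi":{"a":83,"c":44,"mng":63,"thz":83}},"r":[{"e":26,"hz":77},[32,31],{"o":6,"w":68},[78,77,33,94]]}
After op 5 (remove /idc/dl/1): {"an":[[70,84,14,32,38],[96,37,16,98],[53,95,59,83,70],{"ccm":17,"mw":4,"smi":73,"xei":37},[59,65,42]],"exp":[{"bwl":90,"p":5},[28,65,6,15]],"idc":{"dl":[44,65,88],"iq":{"f":63,"h":61},"mi":{"a":83,"c":44,"mng":63,"thz":83}},"r":[{"e":26,"hz":77},[32,31],{"o":6,"w":68},[78,77,33,94]]}
After op 6 (add /z 9): {"an":[[70,84,14,32,38],[96,37,16,98],[53,95,59,83,70],{"ccm":17,"mw":4,"smi":73,"xei":37},[59,65,42]],"exp":[{"bwl":90,"p":5},[28,65,6,15]],"idc":{"dl":[44,65,88],"iq":{"f":63,"h":61},"mi":{"a":83,"c":44,"mng":63,"thz":83}},"r":[{"e":26,"hz":77},[32,31],{"o":6,"w":68},[78,77,33,94]],"z":9}
After op 7 (add /an/4/3 90): {"an":[[70,84,14,32,38],[96,37,16,98],[53,95,59,83,70],{"ccm":17,"mw":4,"smi":73,"xei":37},[59,65,42,90]],"exp":[{"bwl":90,"p":5},[28,65,6,15]],"idc":{"dl":[44,65,88],"iq":{"f":63,"h":61},"mi":{"a":83,"c":44,"mng":63,"thz":83}},"r":[{"e":26,"hz":77},[32,31],{"o":6,"w":68},[78,77,33,94]],"z":9}
After op 8 (add /an/4/0 34): {"an":[[70,84,14,32,38],[96,37,16,98],[53,95,59,83,70],{"ccm":17,"mw":4,"smi":73,"xei":37},[34,59,65,42,90]],"exp":[{"bwl":90,"p":5},[28,65,6,15]],"idc":{"dl":[44,65,88],"iq":{"f":63,"h":61},"mi":{"a":83,"c":44,"mng":63,"thz":83}},"r":[{"e":26,"hz":77},[32,31],{"o":6,"w":68},[78,77,33,94]],"z":9}
After op 9 (replace /an/4 98): {"an":[[70,84,14,32,38],[96,37,16,98],[53,95,59,83,70],{"ccm":17,"mw":4,"smi":73,"xei":37},98],"exp":[{"bwl":90,"p":5},[28,65,6,15]],"idc":{"dl":[44,65,88],"iq":{"f":63,"h":61},"mi":{"a":83,"c":44,"mng":63,"thz":83}},"r":[{"e":26,"hz":77},[32,31],{"o":6,"w":68},[78,77,33,94]],"z":9}
After op 10 (remove /exp/1/2): {"an":[[70,84,14,32,38],[96,37,16,98],[53,95,59,83,70],{"ccm":17,"mw":4,"smi":73,"xei":37},98],"exp":[{"bwl":90,"p":5},[28,65,15]],"idc":{"dl":[44,65,88],"iq":{"f":63,"h":61},"mi":{"a":83,"c":44,"mng":63,"thz":83}},"r":[{"e":26,"hz":77},[32,31],{"o":6,"w":68},[78,77,33,94]],"z":9}
After op 11 (remove /an/3/smi): {"an":[[70,84,14,32,38],[96,37,16,98],[53,95,59,83,70],{"ccm":17,"mw":4,"xei":37},98],"exp":[{"bwl":90,"p":5},[28,65,15]],"idc":{"dl":[44,65,88],"iq":{"f":63,"h":61},"mi":{"a":83,"c":44,"mng":63,"thz":83}},"r":[{"e":26,"hz":77},[32,31],{"o":6,"w":68},[78,77,33,94]],"z":9}
After op 12 (replace /exp/1/1 46): {"an":[[70,84,14,32,38],[96,37,16,98],[53,95,59,83,70],{"ccm":17,"mw":4,"xei":37},98],"exp":[{"bwl":90,"p":5},[28,46,15]],"idc":{"dl":[44,65,88],"iq":{"f":63,"h":61},"mi":{"a":83,"c":44,"mng":63,"thz":83}},"r":[{"e":26,"hz":77},[32,31],{"o":6,"w":68},[78,77,33,94]],"z":9}
After op 13 (add /idc/yf 58): {"an":[[70,84,14,32,38],[96,37,16,98],[53,95,59,83,70],{"ccm":17,"mw":4,"xei":37},98],"exp":[{"bwl":90,"p":5},[28,46,15]],"idc":{"dl":[44,65,88],"iq":{"f":63,"h":61},"mi":{"a":83,"c":44,"mng":63,"thz":83},"yf":58},"r":[{"e":26,"hz":77},[32,31],{"o":6,"w":68},[78,77,33,94]],"z":9}
After op 14 (replace /idc/iq/f 99): {"an":[[70,84,14,32,38],[96,37,16,98],[53,95,59,83,70],{"ccm":17,"mw":4,"xei":37},98],"exp":[{"bwl":90,"p":5},[28,46,15]],"idc":{"dl":[44,65,88],"iq":{"f":99,"h":61},"mi":{"a":83,"c":44,"mng":63,"thz":83},"yf":58},"r":[{"e":26,"hz":77},[32,31],{"o":6,"w":68},[78,77,33,94]],"z":9}
After op 15 (replace /an/1/0 73): {"an":[[70,84,14,32,38],[73,37,16,98],[53,95,59,83,70],{"ccm":17,"mw":4,"xei":37},98],"exp":[{"bwl":90,"p":5},[28,46,15]],"idc":{"dl":[44,65,88],"iq":{"f":99,"h":61},"mi":{"a":83,"c":44,"mng":63,"thz":83},"yf":58},"r":[{"e":26,"hz":77},[32,31],{"o":6,"w":68},[78,77,33,94]],"z":9}
After op 16 (add /r/2/nd 32): {"an":[[70,84,14,32,38],[73,37,16,98],[53,95,59,83,70],{"ccm":17,"mw":4,"xei":37},98],"exp":[{"bwl":90,"p":5},[28,46,15]],"idc":{"dl":[44,65,88],"iq":{"f":99,"h":61},"mi":{"a":83,"c":44,"mng":63,"thz":83},"yf":58},"r":[{"e":26,"hz":77},[32,31],{"nd":32,"o":6,"w":68},[78,77,33,94]],"z":9}
After op 17 (add /an/3/fr 82): {"an":[[70,84,14,32,38],[73,37,16,98],[53,95,59,83,70],{"ccm":17,"fr":82,"mw":4,"xei":37},98],"exp":[{"bwl":90,"p":5},[28,46,15]],"idc":{"dl":[44,65,88],"iq":{"f":99,"h":61},"mi":{"a":83,"c":44,"mng":63,"thz":83},"yf":58},"r":[{"e":26,"hz":77},[32,31],{"nd":32,"o":6,"w":68},[78,77,33,94]],"z":9}
Size at the root: 5

Answer: 5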